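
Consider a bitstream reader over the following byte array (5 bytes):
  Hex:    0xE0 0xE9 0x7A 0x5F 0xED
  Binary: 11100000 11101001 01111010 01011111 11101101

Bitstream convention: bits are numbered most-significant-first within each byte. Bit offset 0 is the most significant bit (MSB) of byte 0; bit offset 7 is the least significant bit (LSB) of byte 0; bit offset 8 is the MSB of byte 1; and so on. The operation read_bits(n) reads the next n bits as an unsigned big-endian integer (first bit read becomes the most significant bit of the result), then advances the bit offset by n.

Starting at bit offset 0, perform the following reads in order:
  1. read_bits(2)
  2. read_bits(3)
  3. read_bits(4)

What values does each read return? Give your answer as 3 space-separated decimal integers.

Answer: 3 4 1

Derivation:
Read 1: bits[0:2] width=2 -> value=3 (bin 11); offset now 2 = byte 0 bit 2; 38 bits remain
Read 2: bits[2:5] width=3 -> value=4 (bin 100); offset now 5 = byte 0 bit 5; 35 bits remain
Read 3: bits[5:9] width=4 -> value=1 (bin 0001); offset now 9 = byte 1 bit 1; 31 bits remain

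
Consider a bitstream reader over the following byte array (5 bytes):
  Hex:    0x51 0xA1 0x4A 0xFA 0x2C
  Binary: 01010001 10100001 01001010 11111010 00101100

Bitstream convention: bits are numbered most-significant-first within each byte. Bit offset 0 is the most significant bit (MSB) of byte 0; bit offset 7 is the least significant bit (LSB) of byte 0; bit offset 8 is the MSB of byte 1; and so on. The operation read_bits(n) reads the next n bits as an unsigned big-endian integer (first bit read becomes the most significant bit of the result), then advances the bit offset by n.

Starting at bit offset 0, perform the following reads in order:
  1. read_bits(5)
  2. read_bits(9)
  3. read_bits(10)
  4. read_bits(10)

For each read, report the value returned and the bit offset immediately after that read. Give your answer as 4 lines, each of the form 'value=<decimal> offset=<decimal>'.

Answer: value=10 offset=5
value=104 offset=14
value=330 offset=24
value=1000 offset=34

Derivation:
Read 1: bits[0:5] width=5 -> value=10 (bin 01010); offset now 5 = byte 0 bit 5; 35 bits remain
Read 2: bits[5:14] width=9 -> value=104 (bin 001101000); offset now 14 = byte 1 bit 6; 26 bits remain
Read 3: bits[14:24] width=10 -> value=330 (bin 0101001010); offset now 24 = byte 3 bit 0; 16 bits remain
Read 4: bits[24:34] width=10 -> value=1000 (bin 1111101000); offset now 34 = byte 4 bit 2; 6 bits remain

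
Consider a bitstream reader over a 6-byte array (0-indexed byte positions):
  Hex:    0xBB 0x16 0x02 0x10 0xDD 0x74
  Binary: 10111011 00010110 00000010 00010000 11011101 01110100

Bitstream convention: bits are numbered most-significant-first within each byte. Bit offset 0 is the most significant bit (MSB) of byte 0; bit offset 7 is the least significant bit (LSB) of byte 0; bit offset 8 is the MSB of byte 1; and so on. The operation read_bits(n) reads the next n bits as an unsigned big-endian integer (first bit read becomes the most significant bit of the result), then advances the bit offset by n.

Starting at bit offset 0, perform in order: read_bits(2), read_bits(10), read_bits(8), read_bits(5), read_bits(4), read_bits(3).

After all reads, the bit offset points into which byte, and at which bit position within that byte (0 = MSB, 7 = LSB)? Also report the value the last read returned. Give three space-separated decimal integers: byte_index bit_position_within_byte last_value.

Answer: 4 0 0

Derivation:
Read 1: bits[0:2] width=2 -> value=2 (bin 10); offset now 2 = byte 0 bit 2; 46 bits remain
Read 2: bits[2:12] width=10 -> value=945 (bin 1110110001); offset now 12 = byte 1 bit 4; 36 bits remain
Read 3: bits[12:20] width=8 -> value=96 (bin 01100000); offset now 20 = byte 2 bit 4; 28 bits remain
Read 4: bits[20:25] width=5 -> value=4 (bin 00100); offset now 25 = byte 3 bit 1; 23 bits remain
Read 5: bits[25:29] width=4 -> value=2 (bin 0010); offset now 29 = byte 3 bit 5; 19 bits remain
Read 6: bits[29:32] width=3 -> value=0 (bin 000); offset now 32 = byte 4 bit 0; 16 bits remain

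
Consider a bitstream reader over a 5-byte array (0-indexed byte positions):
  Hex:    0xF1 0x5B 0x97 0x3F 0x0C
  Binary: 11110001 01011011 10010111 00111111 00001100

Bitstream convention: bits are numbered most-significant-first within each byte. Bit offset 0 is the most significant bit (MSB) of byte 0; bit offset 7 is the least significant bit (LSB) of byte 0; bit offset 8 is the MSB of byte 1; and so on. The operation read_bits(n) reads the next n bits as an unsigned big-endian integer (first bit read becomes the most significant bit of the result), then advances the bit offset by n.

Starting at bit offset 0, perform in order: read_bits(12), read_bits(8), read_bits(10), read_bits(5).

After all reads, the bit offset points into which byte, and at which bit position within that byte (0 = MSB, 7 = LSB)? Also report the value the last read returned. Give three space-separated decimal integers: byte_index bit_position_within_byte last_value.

Answer: 4 3 24

Derivation:
Read 1: bits[0:12] width=12 -> value=3861 (bin 111100010101); offset now 12 = byte 1 bit 4; 28 bits remain
Read 2: bits[12:20] width=8 -> value=185 (bin 10111001); offset now 20 = byte 2 bit 4; 20 bits remain
Read 3: bits[20:30] width=10 -> value=463 (bin 0111001111); offset now 30 = byte 3 bit 6; 10 bits remain
Read 4: bits[30:35] width=5 -> value=24 (bin 11000); offset now 35 = byte 4 bit 3; 5 bits remain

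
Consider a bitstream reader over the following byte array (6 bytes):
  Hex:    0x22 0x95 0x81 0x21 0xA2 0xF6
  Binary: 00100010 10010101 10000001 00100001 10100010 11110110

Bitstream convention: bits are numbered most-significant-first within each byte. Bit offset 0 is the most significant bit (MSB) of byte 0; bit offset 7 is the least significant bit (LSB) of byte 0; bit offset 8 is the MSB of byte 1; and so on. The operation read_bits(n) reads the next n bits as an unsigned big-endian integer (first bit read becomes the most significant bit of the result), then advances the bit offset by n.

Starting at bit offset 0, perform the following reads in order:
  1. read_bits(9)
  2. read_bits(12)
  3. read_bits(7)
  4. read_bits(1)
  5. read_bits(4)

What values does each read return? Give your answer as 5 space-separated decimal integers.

Read 1: bits[0:9] width=9 -> value=69 (bin 001000101); offset now 9 = byte 1 bit 1; 39 bits remain
Read 2: bits[9:21] width=12 -> value=688 (bin 001010110000); offset now 21 = byte 2 bit 5; 27 bits remain
Read 3: bits[21:28] width=7 -> value=18 (bin 0010010); offset now 28 = byte 3 bit 4; 20 bits remain
Read 4: bits[28:29] width=1 -> value=0 (bin 0); offset now 29 = byte 3 bit 5; 19 bits remain
Read 5: bits[29:33] width=4 -> value=3 (bin 0011); offset now 33 = byte 4 bit 1; 15 bits remain

Answer: 69 688 18 0 3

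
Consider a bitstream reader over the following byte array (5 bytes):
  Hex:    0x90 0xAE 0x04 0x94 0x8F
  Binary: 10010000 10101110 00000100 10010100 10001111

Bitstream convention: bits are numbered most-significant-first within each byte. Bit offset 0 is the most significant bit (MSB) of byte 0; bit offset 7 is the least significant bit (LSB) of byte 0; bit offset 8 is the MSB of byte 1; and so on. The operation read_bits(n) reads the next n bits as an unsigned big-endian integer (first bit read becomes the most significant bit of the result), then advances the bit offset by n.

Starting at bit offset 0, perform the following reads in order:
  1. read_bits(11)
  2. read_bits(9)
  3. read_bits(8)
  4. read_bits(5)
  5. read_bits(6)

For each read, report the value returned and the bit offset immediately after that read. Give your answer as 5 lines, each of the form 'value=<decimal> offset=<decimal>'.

Read 1: bits[0:11] width=11 -> value=1157 (bin 10010000101); offset now 11 = byte 1 bit 3; 29 bits remain
Read 2: bits[11:20] width=9 -> value=224 (bin 011100000); offset now 20 = byte 2 bit 4; 20 bits remain
Read 3: bits[20:28] width=8 -> value=73 (bin 01001001); offset now 28 = byte 3 bit 4; 12 bits remain
Read 4: bits[28:33] width=5 -> value=9 (bin 01001); offset now 33 = byte 4 bit 1; 7 bits remain
Read 5: bits[33:39] width=6 -> value=7 (bin 000111); offset now 39 = byte 4 bit 7; 1 bits remain

Answer: value=1157 offset=11
value=224 offset=20
value=73 offset=28
value=9 offset=33
value=7 offset=39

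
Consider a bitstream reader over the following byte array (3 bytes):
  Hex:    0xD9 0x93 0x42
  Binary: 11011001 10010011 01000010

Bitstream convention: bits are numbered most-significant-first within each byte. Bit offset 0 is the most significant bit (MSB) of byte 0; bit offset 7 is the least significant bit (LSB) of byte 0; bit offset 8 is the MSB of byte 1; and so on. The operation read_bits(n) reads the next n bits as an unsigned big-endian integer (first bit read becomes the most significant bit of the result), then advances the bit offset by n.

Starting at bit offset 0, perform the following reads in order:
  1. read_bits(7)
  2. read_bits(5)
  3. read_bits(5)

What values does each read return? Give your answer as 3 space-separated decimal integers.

Read 1: bits[0:7] width=7 -> value=108 (bin 1101100); offset now 7 = byte 0 bit 7; 17 bits remain
Read 2: bits[7:12] width=5 -> value=25 (bin 11001); offset now 12 = byte 1 bit 4; 12 bits remain
Read 3: bits[12:17] width=5 -> value=6 (bin 00110); offset now 17 = byte 2 bit 1; 7 bits remain

Answer: 108 25 6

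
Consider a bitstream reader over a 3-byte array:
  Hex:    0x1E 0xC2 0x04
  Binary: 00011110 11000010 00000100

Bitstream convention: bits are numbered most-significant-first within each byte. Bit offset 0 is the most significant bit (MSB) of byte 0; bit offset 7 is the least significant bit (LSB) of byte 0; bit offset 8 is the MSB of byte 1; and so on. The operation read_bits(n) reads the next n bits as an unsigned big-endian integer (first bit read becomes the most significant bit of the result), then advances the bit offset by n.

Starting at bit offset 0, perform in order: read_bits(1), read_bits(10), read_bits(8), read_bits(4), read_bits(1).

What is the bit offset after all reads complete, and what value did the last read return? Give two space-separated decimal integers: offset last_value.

Read 1: bits[0:1] width=1 -> value=0 (bin 0); offset now 1 = byte 0 bit 1; 23 bits remain
Read 2: bits[1:11] width=10 -> value=246 (bin 0011110110); offset now 11 = byte 1 bit 3; 13 bits remain
Read 3: bits[11:19] width=8 -> value=16 (bin 00010000); offset now 19 = byte 2 bit 3; 5 bits remain
Read 4: bits[19:23] width=4 -> value=2 (bin 0010); offset now 23 = byte 2 bit 7; 1 bits remain
Read 5: bits[23:24] width=1 -> value=0 (bin 0); offset now 24 = byte 3 bit 0; 0 bits remain

Answer: 24 0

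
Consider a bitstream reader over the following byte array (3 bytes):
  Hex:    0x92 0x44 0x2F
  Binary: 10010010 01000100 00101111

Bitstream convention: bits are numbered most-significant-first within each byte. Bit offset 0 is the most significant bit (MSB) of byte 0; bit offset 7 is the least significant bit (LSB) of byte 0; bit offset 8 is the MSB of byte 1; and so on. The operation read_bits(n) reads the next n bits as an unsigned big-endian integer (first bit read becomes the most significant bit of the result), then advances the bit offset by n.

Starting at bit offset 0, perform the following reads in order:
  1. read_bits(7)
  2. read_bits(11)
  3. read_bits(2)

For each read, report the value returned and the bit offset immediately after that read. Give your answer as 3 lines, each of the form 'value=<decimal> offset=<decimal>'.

Answer: value=73 offset=7
value=272 offset=18
value=2 offset=20

Derivation:
Read 1: bits[0:7] width=7 -> value=73 (bin 1001001); offset now 7 = byte 0 bit 7; 17 bits remain
Read 2: bits[7:18] width=11 -> value=272 (bin 00100010000); offset now 18 = byte 2 bit 2; 6 bits remain
Read 3: bits[18:20] width=2 -> value=2 (bin 10); offset now 20 = byte 2 bit 4; 4 bits remain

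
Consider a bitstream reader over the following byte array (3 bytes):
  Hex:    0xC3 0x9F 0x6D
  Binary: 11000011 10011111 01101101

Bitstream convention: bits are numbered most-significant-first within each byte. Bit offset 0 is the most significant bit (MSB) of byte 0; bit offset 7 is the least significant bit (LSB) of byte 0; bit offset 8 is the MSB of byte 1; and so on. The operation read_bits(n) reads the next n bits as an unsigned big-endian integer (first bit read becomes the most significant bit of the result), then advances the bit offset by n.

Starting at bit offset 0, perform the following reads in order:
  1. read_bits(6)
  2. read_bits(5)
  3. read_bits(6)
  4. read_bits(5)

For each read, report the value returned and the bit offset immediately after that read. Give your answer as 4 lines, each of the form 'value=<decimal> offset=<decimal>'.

Answer: value=48 offset=6
value=28 offset=11
value=62 offset=17
value=27 offset=22

Derivation:
Read 1: bits[0:6] width=6 -> value=48 (bin 110000); offset now 6 = byte 0 bit 6; 18 bits remain
Read 2: bits[6:11] width=5 -> value=28 (bin 11100); offset now 11 = byte 1 bit 3; 13 bits remain
Read 3: bits[11:17] width=6 -> value=62 (bin 111110); offset now 17 = byte 2 bit 1; 7 bits remain
Read 4: bits[17:22] width=5 -> value=27 (bin 11011); offset now 22 = byte 2 bit 6; 2 bits remain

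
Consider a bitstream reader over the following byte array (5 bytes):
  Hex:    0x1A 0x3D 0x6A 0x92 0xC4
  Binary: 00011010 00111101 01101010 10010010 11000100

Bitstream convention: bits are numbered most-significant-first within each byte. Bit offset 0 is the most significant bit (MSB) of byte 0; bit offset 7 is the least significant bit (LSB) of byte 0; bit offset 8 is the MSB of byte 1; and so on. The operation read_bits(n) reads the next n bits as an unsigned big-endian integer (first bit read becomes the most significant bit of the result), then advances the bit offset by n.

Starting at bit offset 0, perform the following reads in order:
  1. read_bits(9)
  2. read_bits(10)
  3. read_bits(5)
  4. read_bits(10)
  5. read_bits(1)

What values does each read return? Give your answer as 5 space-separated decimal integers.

Answer: 52 491 10 587 0

Derivation:
Read 1: bits[0:9] width=9 -> value=52 (bin 000110100); offset now 9 = byte 1 bit 1; 31 bits remain
Read 2: bits[9:19] width=10 -> value=491 (bin 0111101011); offset now 19 = byte 2 bit 3; 21 bits remain
Read 3: bits[19:24] width=5 -> value=10 (bin 01010); offset now 24 = byte 3 bit 0; 16 bits remain
Read 4: bits[24:34] width=10 -> value=587 (bin 1001001011); offset now 34 = byte 4 bit 2; 6 bits remain
Read 5: bits[34:35] width=1 -> value=0 (bin 0); offset now 35 = byte 4 bit 3; 5 bits remain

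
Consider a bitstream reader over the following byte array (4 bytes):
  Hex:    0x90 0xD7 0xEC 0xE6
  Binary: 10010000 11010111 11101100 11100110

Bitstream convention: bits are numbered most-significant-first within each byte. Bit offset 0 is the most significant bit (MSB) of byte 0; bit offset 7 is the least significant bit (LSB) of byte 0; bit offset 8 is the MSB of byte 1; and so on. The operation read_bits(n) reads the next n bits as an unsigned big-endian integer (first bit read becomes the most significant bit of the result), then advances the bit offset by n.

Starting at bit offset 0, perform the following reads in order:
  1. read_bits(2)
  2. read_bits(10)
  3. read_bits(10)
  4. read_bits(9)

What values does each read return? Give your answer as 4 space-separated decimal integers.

Read 1: bits[0:2] width=2 -> value=2 (bin 10); offset now 2 = byte 0 bit 2; 30 bits remain
Read 2: bits[2:12] width=10 -> value=269 (bin 0100001101); offset now 12 = byte 1 bit 4; 20 bits remain
Read 3: bits[12:22] width=10 -> value=507 (bin 0111111011); offset now 22 = byte 2 bit 6; 10 bits remain
Read 4: bits[22:31] width=9 -> value=115 (bin 001110011); offset now 31 = byte 3 bit 7; 1 bits remain

Answer: 2 269 507 115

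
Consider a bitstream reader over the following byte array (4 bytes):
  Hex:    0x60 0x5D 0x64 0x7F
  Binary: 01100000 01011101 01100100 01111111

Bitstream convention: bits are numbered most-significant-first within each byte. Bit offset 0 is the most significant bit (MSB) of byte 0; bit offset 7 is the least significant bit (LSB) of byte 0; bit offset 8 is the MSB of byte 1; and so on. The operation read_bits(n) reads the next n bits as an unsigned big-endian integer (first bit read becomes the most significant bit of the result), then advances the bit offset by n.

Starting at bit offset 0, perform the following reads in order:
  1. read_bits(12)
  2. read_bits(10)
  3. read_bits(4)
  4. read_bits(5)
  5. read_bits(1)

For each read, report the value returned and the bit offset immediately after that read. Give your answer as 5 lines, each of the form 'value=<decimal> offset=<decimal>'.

Read 1: bits[0:12] width=12 -> value=1541 (bin 011000000101); offset now 12 = byte 1 bit 4; 20 bits remain
Read 2: bits[12:22] width=10 -> value=857 (bin 1101011001); offset now 22 = byte 2 bit 6; 10 bits remain
Read 3: bits[22:26] width=4 -> value=1 (bin 0001); offset now 26 = byte 3 bit 2; 6 bits remain
Read 4: bits[26:31] width=5 -> value=31 (bin 11111); offset now 31 = byte 3 bit 7; 1 bits remain
Read 5: bits[31:32] width=1 -> value=1 (bin 1); offset now 32 = byte 4 bit 0; 0 bits remain

Answer: value=1541 offset=12
value=857 offset=22
value=1 offset=26
value=31 offset=31
value=1 offset=32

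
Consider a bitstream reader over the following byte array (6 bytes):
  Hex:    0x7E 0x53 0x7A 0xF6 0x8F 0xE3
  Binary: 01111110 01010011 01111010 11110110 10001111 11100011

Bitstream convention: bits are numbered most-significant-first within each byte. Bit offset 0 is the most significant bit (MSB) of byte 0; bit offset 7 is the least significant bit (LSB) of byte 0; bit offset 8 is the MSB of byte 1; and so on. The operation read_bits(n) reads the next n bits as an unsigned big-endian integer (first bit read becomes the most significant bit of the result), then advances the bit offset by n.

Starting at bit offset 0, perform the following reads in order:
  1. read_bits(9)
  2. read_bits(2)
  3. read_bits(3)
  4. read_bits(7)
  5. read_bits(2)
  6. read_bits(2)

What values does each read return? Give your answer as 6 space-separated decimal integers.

Read 1: bits[0:9] width=9 -> value=252 (bin 011111100); offset now 9 = byte 1 bit 1; 39 bits remain
Read 2: bits[9:11] width=2 -> value=2 (bin 10); offset now 11 = byte 1 bit 3; 37 bits remain
Read 3: bits[11:14] width=3 -> value=4 (bin 100); offset now 14 = byte 1 bit 6; 34 bits remain
Read 4: bits[14:21] width=7 -> value=111 (bin 1101111); offset now 21 = byte 2 bit 5; 27 bits remain
Read 5: bits[21:23] width=2 -> value=1 (bin 01); offset now 23 = byte 2 bit 7; 25 bits remain
Read 6: bits[23:25] width=2 -> value=1 (bin 01); offset now 25 = byte 3 bit 1; 23 bits remain

Answer: 252 2 4 111 1 1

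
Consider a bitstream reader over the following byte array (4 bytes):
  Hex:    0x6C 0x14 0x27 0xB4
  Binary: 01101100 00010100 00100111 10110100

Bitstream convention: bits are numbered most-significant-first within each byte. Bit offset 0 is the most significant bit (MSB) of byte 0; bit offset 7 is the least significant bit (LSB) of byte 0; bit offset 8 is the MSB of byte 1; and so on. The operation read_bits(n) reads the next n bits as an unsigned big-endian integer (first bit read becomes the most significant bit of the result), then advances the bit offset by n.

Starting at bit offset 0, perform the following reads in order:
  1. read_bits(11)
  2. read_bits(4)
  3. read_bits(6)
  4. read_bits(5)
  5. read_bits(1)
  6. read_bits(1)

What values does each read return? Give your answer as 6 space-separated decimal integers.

Read 1: bits[0:11] width=11 -> value=864 (bin 01101100000); offset now 11 = byte 1 bit 3; 21 bits remain
Read 2: bits[11:15] width=4 -> value=10 (bin 1010); offset now 15 = byte 1 bit 7; 17 bits remain
Read 3: bits[15:21] width=6 -> value=4 (bin 000100); offset now 21 = byte 2 bit 5; 11 bits remain
Read 4: bits[21:26] width=5 -> value=30 (bin 11110); offset now 26 = byte 3 bit 2; 6 bits remain
Read 5: bits[26:27] width=1 -> value=1 (bin 1); offset now 27 = byte 3 bit 3; 5 bits remain
Read 6: bits[27:28] width=1 -> value=1 (bin 1); offset now 28 = byte 3 bit 4; 4 bits remain

Answer: 864 10 4 30 1 1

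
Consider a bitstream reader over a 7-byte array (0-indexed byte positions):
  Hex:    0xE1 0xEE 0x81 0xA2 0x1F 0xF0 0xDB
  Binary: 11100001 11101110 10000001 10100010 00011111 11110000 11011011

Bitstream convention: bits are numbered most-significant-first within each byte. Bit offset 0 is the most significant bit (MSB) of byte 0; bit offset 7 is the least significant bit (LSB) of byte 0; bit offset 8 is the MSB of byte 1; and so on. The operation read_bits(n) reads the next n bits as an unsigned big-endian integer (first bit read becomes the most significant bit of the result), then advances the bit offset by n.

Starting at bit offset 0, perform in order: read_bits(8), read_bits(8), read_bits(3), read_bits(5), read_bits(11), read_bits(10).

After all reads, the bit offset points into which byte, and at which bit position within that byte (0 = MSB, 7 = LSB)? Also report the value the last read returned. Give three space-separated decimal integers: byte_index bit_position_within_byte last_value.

Answer: 5 5 1022

Derivation:
Read 1: bits[0:8] width=8 -> value=225 (bin 11100001); offset now 8 = byte 1 bit 0; 48 bits remain
Read 2: bits[8:16] width=8 -> value=238 (bin 11101110); offset now 16 = byte 2 bit 0; 40 bits remain
Read 3: bits[16:19] width=3 -> value=4 (bin 100); offset now 19 = byte 2 bit 3; 37 bits remain
Read 4: bits[19:24] width=5 -> value=1 (bin 00001); offset now 24 = byte 3 bit 0; 32 bits remain
Read 5: bits[24:35] width=11 -> value=1296 (bin 10100010000); offset now 35 = byte 4 bit 3; 21 bits remain
Read 6: bits[35:45] width=10 -> value=1022 (bin 1111111110); offset now 45 = byte 5 bit 5; 11 bits remain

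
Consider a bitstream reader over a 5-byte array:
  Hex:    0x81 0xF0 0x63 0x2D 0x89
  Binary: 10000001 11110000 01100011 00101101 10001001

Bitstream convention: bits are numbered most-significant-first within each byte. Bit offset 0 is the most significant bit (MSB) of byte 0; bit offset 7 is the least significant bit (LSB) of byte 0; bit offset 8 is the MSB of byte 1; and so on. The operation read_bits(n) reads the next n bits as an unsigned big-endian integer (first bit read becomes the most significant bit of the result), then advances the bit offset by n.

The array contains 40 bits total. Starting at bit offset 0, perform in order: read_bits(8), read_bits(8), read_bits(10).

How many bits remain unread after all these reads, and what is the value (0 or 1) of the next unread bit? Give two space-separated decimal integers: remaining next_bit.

Read 1: bits[0:8] width=8 -> value=129 (bin 10000001); offset now 8 = byte 1 bit 0; 32 bits remain
Read 2: bits[8:16] width=8 -> value=240 (bin 11110000); offset now 16 = byte 2 bit 0; 24 bits remain
Read 3: bits[16:26] width=10 -> value=396 (bin 0110001100); offset now 26 = byte 3 bit 2; 14 bits remain

Answer: 14 1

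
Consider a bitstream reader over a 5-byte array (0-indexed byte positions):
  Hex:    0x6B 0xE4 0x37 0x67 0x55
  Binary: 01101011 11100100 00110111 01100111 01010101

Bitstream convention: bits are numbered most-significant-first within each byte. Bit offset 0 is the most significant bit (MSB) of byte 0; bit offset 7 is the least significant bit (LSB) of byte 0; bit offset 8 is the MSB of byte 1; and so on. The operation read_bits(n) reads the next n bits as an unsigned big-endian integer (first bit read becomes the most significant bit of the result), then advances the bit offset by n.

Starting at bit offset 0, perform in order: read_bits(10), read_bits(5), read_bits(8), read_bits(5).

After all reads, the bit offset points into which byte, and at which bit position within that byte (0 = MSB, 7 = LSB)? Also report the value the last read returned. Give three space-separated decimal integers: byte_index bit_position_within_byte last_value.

Read 1: bits[0:10] width=10 -> value=431 (bin 0110101111); offset now 10 = byte 1 bit 2; 30 bits remain
Read 2: bits[10:15] width=5 -> value=18 (bin 10010); offset now 15 = byte 1 bit 7; 25 bits remain
Read 3: bits[15:23] width=8 -> value=27 (bin 00011011); offset now 23 = byte 2 bit 7; 17 bits remain
Read 4: bits[23:28] width=5 -> value=22 (bin 10110); offset now 28 = byte 3 bit 4; 12 bits remain

Answer: 3 4 22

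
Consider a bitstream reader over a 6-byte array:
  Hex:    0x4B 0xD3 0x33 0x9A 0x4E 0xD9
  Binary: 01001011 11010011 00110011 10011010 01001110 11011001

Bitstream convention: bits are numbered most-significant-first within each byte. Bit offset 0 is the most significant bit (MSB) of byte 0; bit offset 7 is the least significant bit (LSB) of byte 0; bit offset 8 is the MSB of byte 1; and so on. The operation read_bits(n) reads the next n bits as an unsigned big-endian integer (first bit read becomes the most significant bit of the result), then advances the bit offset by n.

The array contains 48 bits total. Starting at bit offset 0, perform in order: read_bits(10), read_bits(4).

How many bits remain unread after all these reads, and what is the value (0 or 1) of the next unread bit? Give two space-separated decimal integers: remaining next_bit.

Answer: 34 1

Derivation:
Read 1: bits[0:10] width=10 -> value=303 (bin 0100101111); offset now 10 = byte 1 bit 2; 38 bits remain
Read 2: bits[10:14] width=4 -> value=4 (bin 0100); offset now 14 = byte 1 bit 6; 34 bits remain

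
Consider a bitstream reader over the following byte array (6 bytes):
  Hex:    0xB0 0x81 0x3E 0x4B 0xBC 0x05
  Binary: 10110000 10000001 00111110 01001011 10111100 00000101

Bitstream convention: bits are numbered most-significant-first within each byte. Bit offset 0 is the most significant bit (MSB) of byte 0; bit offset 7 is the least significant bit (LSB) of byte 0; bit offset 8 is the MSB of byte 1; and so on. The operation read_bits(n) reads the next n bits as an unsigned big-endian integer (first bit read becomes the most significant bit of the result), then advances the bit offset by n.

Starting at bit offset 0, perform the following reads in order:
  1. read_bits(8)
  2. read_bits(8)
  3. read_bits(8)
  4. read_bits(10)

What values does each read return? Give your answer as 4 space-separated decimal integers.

Answer: 176 129 62 302

Derivation:
Read 1: bits[0:8] width=8 -> value=176 (bin 10110000); offset now 8 = byte 1 bit 0; 40 bits remain
Read 2: bits[8:16] width=8 -> value=129 (bin 10000001); offset now 16 = byte 2 bit 0; 32 bits remain
Read 3: bits[16:24] width=8 -> value=62 (bin 00111110); offset now 24 = byte 3 bit 0; 24 bits remain
Read 4: bits[24:34] width=10 -> value=302 (bin 0100101110); offset now 34 = byte 4 bit 2; 14 bits remain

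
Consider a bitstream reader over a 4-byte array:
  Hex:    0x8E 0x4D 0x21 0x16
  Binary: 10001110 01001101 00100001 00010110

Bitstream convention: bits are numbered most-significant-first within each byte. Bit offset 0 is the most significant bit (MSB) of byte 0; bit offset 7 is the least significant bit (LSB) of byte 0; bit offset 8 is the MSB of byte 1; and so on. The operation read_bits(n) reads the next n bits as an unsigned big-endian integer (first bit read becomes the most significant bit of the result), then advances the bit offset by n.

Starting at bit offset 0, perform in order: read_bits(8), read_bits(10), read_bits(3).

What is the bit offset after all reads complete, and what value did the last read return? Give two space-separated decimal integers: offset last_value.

Read 1: bits[0:8] width=8 -> value=142 (bin 10001110); offset now 8 = byte 1 bit 0; 24 bits remain
Read 2: bits[8:18] width=10 -> value=308 (bin 0100110100); offset now 18 = byte 2 bit 2; 14 bits remain
Read 3: bits[18:21] width=3 -> value=4 (bin 100); offset now 21 = byte 2 bit 5; 11 bits remain

Answer: 21 4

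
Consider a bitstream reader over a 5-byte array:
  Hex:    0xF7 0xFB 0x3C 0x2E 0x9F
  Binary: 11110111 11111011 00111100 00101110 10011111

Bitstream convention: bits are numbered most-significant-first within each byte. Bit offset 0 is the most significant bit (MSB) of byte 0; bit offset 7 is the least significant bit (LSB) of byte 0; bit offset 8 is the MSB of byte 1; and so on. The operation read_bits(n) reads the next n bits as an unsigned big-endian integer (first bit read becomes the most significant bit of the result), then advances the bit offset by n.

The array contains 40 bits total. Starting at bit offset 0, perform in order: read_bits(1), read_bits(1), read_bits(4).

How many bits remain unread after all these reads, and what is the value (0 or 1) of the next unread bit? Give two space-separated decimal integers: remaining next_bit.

Answer: 34 1

Derivation:
Read 1: bits[0:1] width=1 -> value=1 (bin 1); offset now 1 = byte 0 bit 1; 39 bits remain
Read 2: bits[1:2] width=1 -> value=1 (bin 1); offset now 2 = byte 0 bit 2; 38 bits remain
Read 3: bits[2:6] width=4 -> value=13 (bin 1101); offset now 6 = byte 0 bit 6; 34 bits remain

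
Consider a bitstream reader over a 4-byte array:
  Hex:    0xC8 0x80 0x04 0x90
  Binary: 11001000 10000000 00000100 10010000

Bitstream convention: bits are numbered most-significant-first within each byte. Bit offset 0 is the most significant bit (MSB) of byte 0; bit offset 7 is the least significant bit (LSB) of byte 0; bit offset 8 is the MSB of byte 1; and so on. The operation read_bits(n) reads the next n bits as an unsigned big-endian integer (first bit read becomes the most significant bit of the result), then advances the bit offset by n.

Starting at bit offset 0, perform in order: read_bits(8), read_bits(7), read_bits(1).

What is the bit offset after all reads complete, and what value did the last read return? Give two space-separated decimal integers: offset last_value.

Answer: 16 0

Derivation:
Read 1: bits[0:8] width=8 -> value=200 (bin 11001000); offset now 8 = byte 1 bit 0; 24 bits remain
Read 2: bits[8:15] width=7 -> value=64 (bin 1000000); offset now 15 = byte 1 bit 7; 17 bits remain
Read 3: bits[15:16] width=1 -> value=0 (bin 0); offset now 16 = byte 2 bit 0; 16 bits remain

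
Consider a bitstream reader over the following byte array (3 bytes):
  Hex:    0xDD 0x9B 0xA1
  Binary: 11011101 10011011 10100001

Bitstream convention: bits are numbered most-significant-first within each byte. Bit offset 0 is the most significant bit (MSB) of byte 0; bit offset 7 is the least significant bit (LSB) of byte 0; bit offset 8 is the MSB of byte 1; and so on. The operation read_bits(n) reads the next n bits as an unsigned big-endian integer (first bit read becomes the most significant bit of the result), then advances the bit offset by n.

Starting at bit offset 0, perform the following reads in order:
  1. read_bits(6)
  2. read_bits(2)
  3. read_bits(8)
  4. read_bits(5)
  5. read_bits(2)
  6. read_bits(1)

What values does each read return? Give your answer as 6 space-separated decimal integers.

Read 1: bits[0:6] width=6 -> value=55 (bin 110111); offset now 6 = byte 0 bit 6; 18 bits remain
Read 2: bits[6:8] width=2 -> value=1 (bin 01); offset now 8 = byte 1 bit 0; 16 bits remain
Read 3: bits[8:16] width=8 -> value=155 (bin 10011011); offset now 16 = byte 2 bit 0; 8 bits remain
Read 4: bits[16:21] width=5 -> value=20 (bin 10100); offset now 21 = byte 2 bit 5; 3 bits remain
Read 5: bits[21:23] width=2 -> value=0 (bin 00); offset now 23 = byte 2 bit 7; 1 bits remain
Read 6: bits[23:24] width=1 -> value=1 (bin 1); offset now 24 = byte 3 bit 0; 0 bits remain

Answer: 55 1 155 20 0 1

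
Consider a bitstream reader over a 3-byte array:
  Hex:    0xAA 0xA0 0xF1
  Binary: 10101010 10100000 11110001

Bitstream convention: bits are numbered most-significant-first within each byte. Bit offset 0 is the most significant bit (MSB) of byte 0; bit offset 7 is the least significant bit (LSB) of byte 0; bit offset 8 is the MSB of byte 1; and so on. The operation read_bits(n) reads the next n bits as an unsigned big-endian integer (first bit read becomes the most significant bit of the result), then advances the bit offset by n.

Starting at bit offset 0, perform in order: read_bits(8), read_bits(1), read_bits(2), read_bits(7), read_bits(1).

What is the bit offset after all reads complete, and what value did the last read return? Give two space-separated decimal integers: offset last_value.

Read 1: bits[0:8] width=8 -> value=170 (bin 10101010); offset now 8 = byte 1 bit 0; 16 bits remain
Read 2: bits[8:9] width=1 -> value=1 (bin 1); offset now 9 = byte 1 bit 1; 15 bits remain
Read 3: bits[9:11] width=2 -> value=1 (bin 01); offset now 11 = byte 1 bit 3; 13 bits remain
Read 4: bits[11:18] width=7 -> value=3 (bin 0000011); offset now 18 = byte 2 bit 2; 6 bits remain
Read 5: bits[18:19] width=1 -> value=1 (bin 1); offset now 19 = byte 2 bit 3; 5 bits remain

Answer: 19 1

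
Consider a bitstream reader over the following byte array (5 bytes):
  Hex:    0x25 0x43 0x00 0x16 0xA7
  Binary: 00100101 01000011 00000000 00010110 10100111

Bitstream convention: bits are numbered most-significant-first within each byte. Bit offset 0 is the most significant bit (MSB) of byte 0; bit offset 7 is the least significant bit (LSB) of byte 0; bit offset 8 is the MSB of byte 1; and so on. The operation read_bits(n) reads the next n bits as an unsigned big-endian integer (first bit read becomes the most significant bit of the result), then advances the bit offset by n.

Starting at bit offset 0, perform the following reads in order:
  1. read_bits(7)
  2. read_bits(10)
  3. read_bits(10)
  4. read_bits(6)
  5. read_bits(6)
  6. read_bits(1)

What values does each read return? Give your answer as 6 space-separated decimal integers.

Answer: 18 646 0 45 19 1

Derivation:
Read 1: bits[0:7] width=7 -> value=18 (bin 0010010); offset now 7 = byte 0 bit 7; 33 bits remain
Read 2: bits[7:17] width=10 -> value=646 (bin 1010000110); offset now 17 = byte 2 bit 1; 23 bits remain
Read 3: bits[17:27] width=10 -> value=0 (bin 0000000000); offset now 27 = byte 3 bit 3; 13 bits remain
Read 4: bits[27:33] width=6 -> value=45 (bin 101101); offset now 33 = byte 4 bit 1; 7 bits remain
Read 5: bits[33:39] width=6 -> value=19 (bin 010011); offset now 39 = byte 4 bit 7; 1 bits remain
Read 6: bits[39:40] width=1 -> value=1 (bin 1); offset now 40 = byte 5 bit 0; 0 bits remain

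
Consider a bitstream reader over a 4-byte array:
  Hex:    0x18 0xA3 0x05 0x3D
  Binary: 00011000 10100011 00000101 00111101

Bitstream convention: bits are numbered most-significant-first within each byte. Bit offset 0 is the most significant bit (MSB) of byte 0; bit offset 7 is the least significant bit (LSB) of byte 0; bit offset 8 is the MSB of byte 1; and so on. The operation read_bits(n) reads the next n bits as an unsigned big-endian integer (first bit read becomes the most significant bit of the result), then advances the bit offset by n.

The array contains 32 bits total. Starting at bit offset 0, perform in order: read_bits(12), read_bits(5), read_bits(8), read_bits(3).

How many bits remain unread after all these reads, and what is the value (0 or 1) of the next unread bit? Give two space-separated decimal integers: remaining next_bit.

Read 1: bits[0:12] width=12 -> value=394 (bin 000110001010); offset now 12 = byte 1 bit 4; 20 bits remain
Read 2: bits[12:17] width=5 -> value=6 (bin 00110); offset now 17 = byte 2 bit 1; 15 bits remain
Read 3: bits[17:25] width=8 -> value=10 (bin 00001010); offset now 25 = byte 3 bit 1; 7 bits remain
Read 4: bits[25:28] width=3 -> value=3 (bin 011); offset now 28 = byte 3 bit 4; 4 bits remain

Answer: 4 1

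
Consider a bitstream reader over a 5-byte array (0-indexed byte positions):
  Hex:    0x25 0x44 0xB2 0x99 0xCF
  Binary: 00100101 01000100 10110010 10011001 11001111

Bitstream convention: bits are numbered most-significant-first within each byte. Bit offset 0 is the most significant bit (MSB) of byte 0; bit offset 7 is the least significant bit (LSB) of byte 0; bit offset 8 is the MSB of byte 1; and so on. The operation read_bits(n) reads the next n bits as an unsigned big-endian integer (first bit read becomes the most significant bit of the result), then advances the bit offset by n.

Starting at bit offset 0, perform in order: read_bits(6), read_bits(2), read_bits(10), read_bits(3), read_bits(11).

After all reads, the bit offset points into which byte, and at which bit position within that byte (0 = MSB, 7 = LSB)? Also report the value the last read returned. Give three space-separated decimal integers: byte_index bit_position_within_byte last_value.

Read 1: bits[0:6] width=6 -> value=9 (bin 001001); offset now 6 = byte 0 bit 6; 34 bits remain
Read 2: bits[6:8] width=2 -> value=1 (bin 01); offset now 8 = byte 1 bit 0; 32 bits remain
Read 3: bits[8:18] width=10 -> value=274 (bin 0100010010); offset now 18 = byte 2 bit 2; 22 bits remain
Read 4: bits[18:21] width=3 -> value=6 (bin 110); offset now 21 = byte 2 bit 5; 19 bits remain
Read 5: bits[21:32] width=11 -> value=665 (bin 01010011001); offset now 32 = byte 4 bit 0; 8 bits remain

Answer: 4 0 665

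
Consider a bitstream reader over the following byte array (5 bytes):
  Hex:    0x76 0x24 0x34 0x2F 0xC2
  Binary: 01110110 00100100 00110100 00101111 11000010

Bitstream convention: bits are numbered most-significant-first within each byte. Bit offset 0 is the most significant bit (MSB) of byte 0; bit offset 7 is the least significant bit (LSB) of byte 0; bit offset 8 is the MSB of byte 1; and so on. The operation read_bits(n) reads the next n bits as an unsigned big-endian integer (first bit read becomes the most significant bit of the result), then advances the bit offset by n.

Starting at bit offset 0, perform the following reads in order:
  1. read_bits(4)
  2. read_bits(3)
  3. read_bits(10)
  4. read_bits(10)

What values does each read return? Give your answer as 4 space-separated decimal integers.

Answer: 7 3 72 417

Derivation:
Read 1: bits[0:4] width=4 -> value=7 (bin 0111); offset now 4 = byte 0 bit 4; 36 bits remain
Read 2: bits[4:7] width=3 -> value=3 (bin 011); offset now 7 = byte 0 bit 7; 33 bits remain
Read 3: bits[7:17] width=10 -> value=72 (bin 0001001000); offset now 17 = byte 2 bit 1; 23 bits remain
Read 4: bits[17:27] width=10 -> value=417 (bin 0110100001); offset now 27 = byte 3 bit 3; 13 bits remain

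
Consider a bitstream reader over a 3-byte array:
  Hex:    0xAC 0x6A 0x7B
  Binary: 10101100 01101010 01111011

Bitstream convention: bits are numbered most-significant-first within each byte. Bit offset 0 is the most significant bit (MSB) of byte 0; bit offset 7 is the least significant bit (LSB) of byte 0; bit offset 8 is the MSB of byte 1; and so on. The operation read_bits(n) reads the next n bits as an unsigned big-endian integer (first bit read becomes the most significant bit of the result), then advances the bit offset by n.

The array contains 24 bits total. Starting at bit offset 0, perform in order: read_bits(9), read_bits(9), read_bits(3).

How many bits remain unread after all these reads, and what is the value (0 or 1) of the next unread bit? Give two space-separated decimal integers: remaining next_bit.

Read 1: bits[0:9] width=9 -> value=344 (bin 101011000); offset now 9 = byte 1 bit 1; 15 bits remain
Read 2: bits[9:18] width=9 -> value=425 (bin 110101001); offset now 18 = byte 2 bit 2; 6 bits remain
Read 3: bits[18:21] width=3 -> value=7 (bin 111); offset now 21 = byte 2 bit 5; 3 bits remain

Answer: 3 0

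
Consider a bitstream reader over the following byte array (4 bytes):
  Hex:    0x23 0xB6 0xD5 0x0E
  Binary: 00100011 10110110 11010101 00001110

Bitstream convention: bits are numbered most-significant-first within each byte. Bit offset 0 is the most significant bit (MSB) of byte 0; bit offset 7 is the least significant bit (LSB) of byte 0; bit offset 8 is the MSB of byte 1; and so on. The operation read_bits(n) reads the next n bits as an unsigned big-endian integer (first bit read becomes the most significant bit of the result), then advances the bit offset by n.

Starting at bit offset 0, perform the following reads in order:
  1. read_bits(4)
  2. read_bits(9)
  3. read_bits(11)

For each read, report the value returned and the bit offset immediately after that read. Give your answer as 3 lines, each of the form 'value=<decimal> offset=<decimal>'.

Answer: value=2 offset=4
value=118 offset=13
value=1749 offset=24

Derivation:
Read 1: bits[0:4] width=4 -> value=2 (bin 0010); offset now 4 = byte 0 bit 4; 28 bits remain
Read 2: bits[4:13] width=9 -> value=118 (bin 001110110); offset now 13 = byte 1 bit 5; 19 bits remain
Read 3: bits[13:24] width=11 -> value=1749 (bin 11011010101); offset now 24 = byte 3 bit 0; 8 bits remain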